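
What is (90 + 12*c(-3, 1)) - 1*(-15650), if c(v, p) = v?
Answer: 15704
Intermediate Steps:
(90 + 12*c(-3, 1)) - 1*(-15650) = (90 + 12*(-3)) - 1*(-15650) = (90 - 36) + 15650 = 54 + 15650 = 15704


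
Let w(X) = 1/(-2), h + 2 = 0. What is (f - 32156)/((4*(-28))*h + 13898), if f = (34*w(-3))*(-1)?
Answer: -32139/14122 ≈ -2.2758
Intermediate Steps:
h = -2 (h = -2 + 0 = -2)
w(X) = -½
f = 17 (f = (34*(-½))*(-1) = -17*(-1) = 17)
(f - 32156)/((4*(-28))*h + 13898) = (17 - 32156)/((4*(-28))*(-2) + 13898) = -32139/(-112*(-2) + 13898) = -32139/(224 + 13898) = -32139/14122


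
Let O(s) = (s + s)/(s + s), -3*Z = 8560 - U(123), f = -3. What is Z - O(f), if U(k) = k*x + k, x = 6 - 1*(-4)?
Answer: -7210/3 ≈ -2403.3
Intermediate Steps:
x = 10 (x = 6 + 4 = 10)
U(k) = 11*k (U(k) = k*10 + k = 10*k + k = 11*k)
Z = -7207/3 (Z = -(8560 - 11*123)/3 = -(8560 - 1*1353)/3 = -(8560 - 1353)/3 = -1/3*7207 = -7207/3 ≈ -2402.3)
O(s) = 1 (O(s) = (2*s)/((2*s)) = (2*s)*(1/(2*s)) = 1)
Z - O(f) = -7207/3 - 1*1 = -7207/3 - 1 = -7210/3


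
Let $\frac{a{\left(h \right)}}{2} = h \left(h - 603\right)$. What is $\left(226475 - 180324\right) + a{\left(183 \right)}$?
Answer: $-107569$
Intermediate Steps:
$a{\left(h \right)} = 2 h \left(-603 + h\right)$ ($a{\left(h \right)} = 2 h \left(h - 603\right) = 2 h \left(-603 + h\right)$)
$\left(226475 - 180324\right) + a{\left(183 \right)} = \left(226475 - 180324\right) + 2 \cdot 183 \left(-603 + 183\right) = 46151 + 2 \cdot 183 \left(-420\right) = 46151 - 153720 = -107569$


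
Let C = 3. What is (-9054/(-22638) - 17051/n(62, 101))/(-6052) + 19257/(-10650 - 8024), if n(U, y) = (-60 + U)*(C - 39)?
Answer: -16431547662319/15350607939744 ≈ -1.0704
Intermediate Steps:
n(U, y) = 2160 - 36*U (n(U, y) = (-60 + U)*(3 - 39) = (-60 + U)*(-36) = 2160 - 36*U)
(-9054/(-22638) - 17051/n(62, 101))/(-6052) + 19257/(-10650 - 8024) = (-9054/(-22638) - 17051/(2160 - 36*62))/(-6052) + 19257/(-10650 - 8024) = (-9054*(-1/22638) - 17051/(2160 - 2232))*(-1/6052) + 19257/(-18674) = (1509/3773 - 17051/(-72))*(-1/6052) + 19257*(-1/18674) = (1509/3773 - 17051*(-1/72))*(-1/6052) - 19257/18674 = (1509/3773 + 17051/72)*(-1/6052) - 19257/18674 = (64442071/271656)*(-1/6052) - 19257/18674 = -64442071/1644062112 - 19257/18674 = -16431547662319/15350607939744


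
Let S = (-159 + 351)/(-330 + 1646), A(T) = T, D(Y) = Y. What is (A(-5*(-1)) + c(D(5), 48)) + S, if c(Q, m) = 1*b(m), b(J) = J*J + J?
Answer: 775501/329 ≈ 2357.1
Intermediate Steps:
b(J) = J + J² (b(J) = J² + J = J + J²)
S = 48/329 (S = 192/1316 = 192*(1/1316) = 48/329 ≈ 0.14590)
c(Q, m) = m*(1 + m) (c(Q, m) = 1*(m*(1 + m)) = m*(1 + m))
(A(-5*(-1)) + c(D(5), 48)) + S = (-5*(-1) + 48*(1 + 48)) + 48/329 = (5 + 48*49) + 48/329 = (5 + 2352) + 48/329 = 2357 + 48/329 = 775501/329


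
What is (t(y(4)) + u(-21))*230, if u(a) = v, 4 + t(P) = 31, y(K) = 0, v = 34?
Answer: 14030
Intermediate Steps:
t(P) = 27 (t(P) = -4 + 31 = 27)
u(a) = 34
(t(y(4)) + u(-21))*230 = (27 + 34)*230 = 61*230 = 14030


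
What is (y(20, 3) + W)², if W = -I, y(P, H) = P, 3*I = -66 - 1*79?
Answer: 42025/9 ≈ 4669.4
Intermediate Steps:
I = -145/3 (I = (-66 - 1*79)/3 = (-66 - 79)/3 = (⅓)*(-145) = -145/3 ≈ -48.333)
W = 145/3 (W = -1*(-145/3) = 145/3 ≈ 48.333)
(y(20, 3) + W)² = (20 + 145/3)² = (205/3)² = 42025/9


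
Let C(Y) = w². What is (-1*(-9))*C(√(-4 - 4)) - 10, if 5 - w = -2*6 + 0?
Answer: 2591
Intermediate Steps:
w = 17 (w = 5 - (-2*6 + 0) = 5 - (-12 + 0) = 5 - 1*(-12) = 5 + 12 = 17)
C(Y) = 289 (C(Y) = 17² = 289)
(-1*(-9))*C(√(-4 - 4)) - 10 = -1*(-9)*289 - 10 = 9*289 - 10 = 2601 - 10 = 2591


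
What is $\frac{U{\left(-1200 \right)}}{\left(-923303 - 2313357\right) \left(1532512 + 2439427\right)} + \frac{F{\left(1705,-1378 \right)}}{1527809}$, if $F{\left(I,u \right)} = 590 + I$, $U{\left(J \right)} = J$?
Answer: $\frac{1475204987277705}{982061575754136283} \approx 0.0015022$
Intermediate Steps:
$\frac{U{\left(-1200 \right)}}{\left(-923303 - 2313357\right) \left(1532512 + 2439427\right)} + \frac{F{\left(1705,-1378 \right)}}{1527809} = - \frac{1200}{\left(-923303 - 2313357\right) \left(1532512 + 2439427\right)} + \frac{590 + 1705}{1527809} = - \frac{1200}{\left(-3236660\right) 3971939} + 2295 \cdot \frac{1}{1527809} = - \frac{1200}{-12855816083740} + \frac{2295}{1527809} = \left(-1200\right) \left(- \frac{1}{12855816083740}\right) + \frac{2295}{1527809} = \frac{60}{642790804187} + \frac{2295}{1527809} = \frac{1475204987277705}{982061575754136283}$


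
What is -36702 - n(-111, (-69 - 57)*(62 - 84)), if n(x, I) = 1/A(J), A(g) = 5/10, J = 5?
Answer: -36704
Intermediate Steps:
A(g) = 1/2 (A(g) = 5*(1/10) = 1/2)
n(x, I) = 2 (n(x, I) = 1/(1/2) = 2)
-36702 - n(-111, (-69 - 57)*(62 - 84)) = -36702 - 1*2 = -36702 - 2 = -36704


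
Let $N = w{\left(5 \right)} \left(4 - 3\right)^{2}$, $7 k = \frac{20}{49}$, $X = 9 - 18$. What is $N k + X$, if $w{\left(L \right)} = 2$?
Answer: $- \frac{3047}{343} \approx -8.8834$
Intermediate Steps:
$X = -9$
$k = \frac{20}{343}$ ($k = \frac{20 \cdot \frac{1}{49}}{7} = \frac{1}{7} \cdot \frac{20}{49} = \frac{20}{343} \approx 0.058309$)
$N = 2$ ($N = 2 \left(4 - 3\right)^{2} = 2 \cdot 1^{2} = 2 \cdot 1 = 2$)
$N k + X = 2 \cdot \frac{20}{343} - 9 = \frac{40}{343} - 9 = - \frac{3047}{343}$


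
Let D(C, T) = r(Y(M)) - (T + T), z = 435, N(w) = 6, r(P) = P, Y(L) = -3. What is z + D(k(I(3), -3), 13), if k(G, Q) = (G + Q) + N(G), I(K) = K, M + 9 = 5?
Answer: 406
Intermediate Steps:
M = -4 (M = -9 + 5 = -4)
k(G, Q) = 6 + G + Q (k(G, Q) = (G + Q) + 6 = 6 + G + Q)
D(C, T) = -3 - 2*T (D(C, T) = -3 - (T + T) = -3 - 2*T)
z + D(k(I(3), -3), 13) = 435 + (-3 - 2*13) = 435 + (-3 - 26) = 435 - 29 = 406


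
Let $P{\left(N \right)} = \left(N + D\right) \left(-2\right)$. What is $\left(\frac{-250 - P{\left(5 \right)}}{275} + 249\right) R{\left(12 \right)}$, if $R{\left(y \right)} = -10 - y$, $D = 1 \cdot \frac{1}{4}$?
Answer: $- \frac{136471}{25} \approx -5458.8$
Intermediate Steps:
$D = \frac{1}{4}$ ($D = 1 \cdot \frac{1}{4} = \frac{1}{4} \approx 0.25$)
$P{\left(N \right)} = - \frac{1}{2} - 2 N$ ($P{\left(N \right)} = \left(N + \frac{1}{4}\right) \left(-2\right) = \left(\frac{1}{4} + N\right) \left(-2\right) = - \frac{1}{2} - 2 N$)
$\left(\frac{-250 - P{\left(5 \right)}}{275} + 249\right) R{\left(12 \right)} = \left(\frac{-250 - \left(- \frac{1}{2} - 10\right)}{275} + 249\right) \left(-10 - 12\right) = \left(\left(-250 - \left(- \frac{1}{2} - 10\right)\right) \frac{1}{275} + 249\right) \left(-10 - 12\right) = \left(\left(-250 - - \frac{21}{2}\right) \frac{1}{275} + 249\right) \left(-22\right) = \left(\left(-250 + \frac{21}{2}\right) \frac{1}{275} + 249\right) \left(-22\right) = \left(\left(- \frac{479}{2}\right) \frac{1}{275} + 249\right) \left(-22\right) = \left(- \frac{479}{550} + 249\right) \left(-22\right) = \frac{136471}{550} \left(-22\right) = - \frac{136471}{25}$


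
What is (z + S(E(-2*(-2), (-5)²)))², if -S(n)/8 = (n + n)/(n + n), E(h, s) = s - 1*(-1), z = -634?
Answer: 412164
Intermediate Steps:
E(h, s) = 1 + s (E(h, s) = s + 1 = 1 + s)
S(n) = -8 (S(n) = -8*(n + n)/(n + n) = -8*2*n/(2*n) = -8*2*n*1/(2*n) = -8*1 = -8)
(z + S(E(-2*(-2), (-5)²)))² = (-634 - 8)² = (-642)² = 412164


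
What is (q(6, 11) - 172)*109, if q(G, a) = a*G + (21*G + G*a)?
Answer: 9374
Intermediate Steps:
q(G, a) = 21*G + 2*G*a (q(G, a) = G*a + (21*G + G*a) = 21*G + 2*G*a)
(q(6, 11) - 172)*109 = (6*(21 + 2*11) - 172)*109 = (6*(21 + 22) - 172)*109 = (6*43 - 172)*109 = (258 - 172)*109 = 86*109 = 9374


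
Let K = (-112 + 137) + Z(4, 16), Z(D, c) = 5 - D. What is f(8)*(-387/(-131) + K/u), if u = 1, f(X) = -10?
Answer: -37930/131 ≈ -289.54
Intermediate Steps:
K = 26 (K = (-112 + 137) + (5 - 1*4) = 25 + (5 - 4) = 25 + 1 = 26)
f(8)*(-387/(-131) + K/u) = -10*(-387/(-131) + 26/1) = -10*(-387*(-1/131) + 26*1) = -10*(387/131 + 26) = -10*3793/131 = -37930/131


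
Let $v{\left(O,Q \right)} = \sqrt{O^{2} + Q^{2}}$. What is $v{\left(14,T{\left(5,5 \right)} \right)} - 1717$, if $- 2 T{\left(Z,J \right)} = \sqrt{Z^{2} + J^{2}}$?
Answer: $-1717 + \frac{\sqrt{834}}{2} \approx -1702.6$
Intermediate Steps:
$T{\left(Z,J \right)} = - \frac{\sqrt{J^{2} + Z^{2}}}{2}$ ($T{\left(Z,J \right)} = - \frac{\sqrt{Z^{2} + J^{2}}}{2} = - \frac{\sqrt{J^{2} + Z^{2}}}{2}$)
$v{\left(14,T{\left(5,5 \right)} \right)} - 1717 = \sqrt{14^{2} + \left(- \frac{\sqrt{5^{2} + 5^{2}}}{2}\right)^{2}} - 1717 = \sqrt{196 + \left(- \frac{\sqrt{25 + 25}}{2}\right)^{2}} - 1717 = \sqrt{196 + \left(- \frac{\sqrt{50}}{2}\right)^{2}} - 1717 = \sqrt{196 + \left(- \frac{5 \sqrt{2}}{2}\right)^{2}} - 1717 = \sqrt{196 + \frac{25}{2}} - 1717 = \sqrt{\frac{417}{2}} - 1717 = \frac{\sqrt{834}}{2} - 1717 = -1717 + \frac{\sqrt{834}}{2}$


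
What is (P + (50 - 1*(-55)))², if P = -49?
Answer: 3136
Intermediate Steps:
(P + (50 - 1*(-55)))² = (-49 + (50 - 1*(-55)))² = (-49 + (50 + 55))² = (-49 + 105)² = 56² = 3136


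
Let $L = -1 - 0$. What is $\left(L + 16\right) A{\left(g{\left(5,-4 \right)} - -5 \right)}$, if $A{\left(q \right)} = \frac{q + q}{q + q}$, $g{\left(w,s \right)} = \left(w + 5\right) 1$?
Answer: $15$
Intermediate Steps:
$g{\left(w,s \right)} = 5 + w$ ($g{\left(w,s \right)} = \left(5 + w\right) 1 = 5 + w$)
$L = -1$ ($L = -1 + 0 = -1$)
$A{\left(q \right)} = 1$ ($A{\left(q \right)} = \frac{2 q}{2 q} = 2 q \frac{1}{2 q} = 1$)
$\left(L + 16\right) A{\left(g{\left(5,-4 \right)} - -5 \right)} = \left(-1 + 16\right) 1 = 15 \cdot 1 = 15$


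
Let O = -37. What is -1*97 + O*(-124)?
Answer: 4491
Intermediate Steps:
-1*97 + O*(-124) = -1*97 - 37*(-124) = -97 + 4588 = 4491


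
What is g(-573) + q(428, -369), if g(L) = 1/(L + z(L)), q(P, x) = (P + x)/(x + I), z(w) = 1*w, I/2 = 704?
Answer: 66575/1190694 ≈ 0.055913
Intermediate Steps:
I = 1408 (I = 2*704 = 1408)
z(w) = w
q(P, x) = (P + x)/(1408 + x) (q(P, x) = (P + x)/(x + 1408) = (P + x)/(1408 + x))
g(L) = 1/(2*L) (g(L) = 1/(L + L) = 1/(2*L))
g(-573) + q(428, -369) = (½)/(-573) + (428 - 369)/(1408 - 369) = (½)*(-1/573) + 59/1039 = -1/1146 + (1/1039)*59 = -1/1146 + 59/1039 = 66575/1190694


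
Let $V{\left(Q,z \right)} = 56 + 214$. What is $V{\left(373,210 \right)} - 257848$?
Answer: $-257578$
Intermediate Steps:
$V{\left(Q,z \right)} = 270$
$V{\left(373,210 \right)} - 257848 = 270 - 257848 = -257578$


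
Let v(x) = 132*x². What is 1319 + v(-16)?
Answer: 35111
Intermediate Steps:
1319 + v(-16) = 1319 + 132*(-16)² = 1319 + 132*256 = 1319 + 33792 = 35111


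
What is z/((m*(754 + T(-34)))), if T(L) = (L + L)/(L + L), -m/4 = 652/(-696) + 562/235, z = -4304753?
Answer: 17602135017/17963866 ≈ 979.86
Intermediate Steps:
m = -118966/20445 (m = -4*(652/(-696) + 562/235) = -4*(652*(-1/696) + 562*(1/235)) = -4*(-163/174 + 562/235) = -4*59483/40890 = -118966/20445 ≈ -5.8188)
T(L) = 1 (T(L) = (2*L)/((2*L)) = (2*L)*(1/(2*L)) = 1)
z/((m*(754 + T(-34)))) = -4304753*(-20445/(118966*(754 + 1))) = -4304753/((-118966/20445*755)) = -4304753/(-17963866/4089) = -4304753*(-4089/17963866) = 17602135017/17963866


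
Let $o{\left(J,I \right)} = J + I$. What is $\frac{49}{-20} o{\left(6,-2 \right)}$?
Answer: $- \frac{49}{5} \approx -9.8$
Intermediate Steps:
$o{\left(J,I \right)} = I + J$
$\frac{49}{-20} o{\left(6,-2 \right)} = \frac{49}{-20} \left(-2 + 6\right) = 49 \left(- \frac{1}{20}\right) 4 = \left(- \frac{49}{20}\right) 4 = - \frac{49}{5}$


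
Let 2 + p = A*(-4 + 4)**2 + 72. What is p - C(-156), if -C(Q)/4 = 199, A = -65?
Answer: 866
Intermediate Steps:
C(Q) = -796 (C(Q) = -4*199 = -796)
p = 70 (p = -2 + (-65*(-4 + 4)**2 + 72) = -2 + (-65*0**2 + 72) = -2 + (-65*0 + 72) = -2 + (0 + 72) = -2 + 72 = 70)
p - C(-156) = 70 - 1*(-796) = 70 + 796 = 866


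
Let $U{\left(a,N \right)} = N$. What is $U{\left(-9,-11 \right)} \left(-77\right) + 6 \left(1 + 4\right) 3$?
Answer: $937$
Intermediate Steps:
$U{\left(-9,-11 \right)} \left(-77\right) + 6 \left(1 + 4\right) 3 = \left(-11\right) \left(-77\right) + 6 \left(1 + 4\right) 3 = 847 + 6 \cdot 5 \cdot 3 = 847 + 30 \cdot 3 = 847 + 90 = 937$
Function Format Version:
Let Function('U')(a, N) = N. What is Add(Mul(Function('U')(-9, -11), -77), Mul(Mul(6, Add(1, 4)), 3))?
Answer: 937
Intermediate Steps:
Add(Mul(Function('U')(-9, -11), -77), Mul(Mul(6, Add(1, 4)), 3)) = Add(Mul(-11, -77), Mul(Mul(6, Add(1, 4)), 3)) = Add(847, Mul(Mul(6, 5), 3)) = Add(847, Mul(30, 3)) = Add(847, 90) = 937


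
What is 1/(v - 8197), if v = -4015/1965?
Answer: -393/3222224 ≈ -0.00012197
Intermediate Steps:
v = -803/393 (v = -4015*1/1965 = -803/393 ≈ -2.0433)
1/(v - 8197) = 1/(-803/393 - 8197) = 1/(-3222224/393) = -393/3222224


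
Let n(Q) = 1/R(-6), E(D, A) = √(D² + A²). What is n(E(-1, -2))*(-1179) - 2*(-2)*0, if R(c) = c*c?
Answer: -131/4 ≈ -32.750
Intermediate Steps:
R(c) = c²
E(D, A) = √(A² + D²)
n(Q) = 1/36 (n(Q) = 1/((-6)²) = 1/36)
n(E(-1, -2))*(-1179) - 2*(-2)*0 = (1/36)*(-1179) - 2*(-2)*0 = -131/4 + 4*0 = -131/4 + 0 = -131/4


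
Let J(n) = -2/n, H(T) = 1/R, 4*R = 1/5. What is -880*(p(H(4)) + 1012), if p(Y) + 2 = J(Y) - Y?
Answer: -871112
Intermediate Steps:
R = 1/20 (R = (¼)/5 = (¼)*(⅕) = 1/20 ≈ 0.050000)
H(T) = 20 (H(T) = 1/(1/20) = 20)
p(Y) = -2 - Y - 2/Y (p(Y) = -2 + (-2/Y - Y) = -2 + (-Y - 2/Y) = -2 - Y - 2/Y)
-880*(p(H(4)) + 1012) = -880*((-2 - 1*20 - 2/20) + 1012) = -880*((-2 - 20 - 2*1/20) + 1012) = -880*((-2 - 20 - ⅒) + 1012) = -880*(-221/10 + 1012) = -880*9899/10 = -871112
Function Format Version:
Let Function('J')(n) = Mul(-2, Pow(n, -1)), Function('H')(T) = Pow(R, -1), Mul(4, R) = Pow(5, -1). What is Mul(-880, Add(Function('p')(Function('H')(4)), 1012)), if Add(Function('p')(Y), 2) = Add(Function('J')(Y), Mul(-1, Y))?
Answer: -871112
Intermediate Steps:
R = Rational(1, 20) (R = Mul(Rational(1, 4), Pow(5, -1)) = Mul(Rational(1, 4), Rational(1, 5)) = Rational(1, 20) ≈ 0.050000)
Function('H')(T) = 20 (Function('H')(T) = Pow(Rational(1, 20), -1) = 20)
Function('p')(Y) = Add(-2, Mul(-1, Y), Mul(-2, Pow(Y, -1))) (Function('p')(Y) = Add(-2, Add(Mul(-2, Pow(Y, -1)), Mul(-1, Y))) = Add(-2, Add(Mul(-1, Y), Mul(-2, Pow(Y, -1)))) = Add(-2, Mul(-1, Y), Mul(-2, Pow(Y, -1))))
Mul(-880, Add(Function('p')(Function('H')(4)), 1012)) = Mul(-880, Add(Add(-2, Mul(-1, 20), Mul(-2, Pow(20, -1))), 1012)) = Mul(-880, Add(Add(-2, -20, Mul(-2, Rational(1, 20))), 1012)) = Mul(-880, Add(Add(-2, -20, Rational(-1, 10)), 1012)) = Mul(-880, Add(Rational(-221, 10), 1012)) = Mul(-880, Rational(9899, 10)) = -871112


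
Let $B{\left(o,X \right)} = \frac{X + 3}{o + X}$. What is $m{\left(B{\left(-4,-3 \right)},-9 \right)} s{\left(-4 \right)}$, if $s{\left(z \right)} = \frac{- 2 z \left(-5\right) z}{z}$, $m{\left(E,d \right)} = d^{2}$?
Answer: $-3240$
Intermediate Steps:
$B{\left(o,X \right)} = \frac{3 + X}{X + o}$
$s{\left(z \right)} = 10 z$ ($s{\left(z \right)} = \frac{10 z z}{z} = \frac{10 z^{2}}{z} = 10 z$)
$m{\left(B{\left(-4,-3 \right)},-9 \right)} s{\left(-4 \right)} = \left(-9\right)^{2} \cdot 10 \left(-4\right) = 81 \left(-40\right) = -3240$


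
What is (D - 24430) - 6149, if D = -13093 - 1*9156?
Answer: -52828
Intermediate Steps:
D = -22249 (D = -13093 - 9156 = -22249)
(D - 24430) - 6149 = (-22249 - 24430) - 6149 = -46679 - 6149 = -52828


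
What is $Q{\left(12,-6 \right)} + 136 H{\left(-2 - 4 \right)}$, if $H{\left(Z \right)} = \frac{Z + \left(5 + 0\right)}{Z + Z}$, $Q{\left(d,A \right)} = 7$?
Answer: $\frac{55}{3} \approx 18.333$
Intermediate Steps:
$H{\left(Z \right)} = \frac{5 + Z}{2 Z}$ ($H{\left(Z \right)} = \frac{Z + 5}{2 Z} = \left(5 + Z\right) \frac{1}{2 Z} = \frac{5 + Z}{2 Z}$)
$Q{\left(12,-6 \right)} + 136 H{\left(-2 - 4 \right)} = 7 + 136 \frac{5 - 6}{2 \left(-2 - 4\right)} = 7 + 136 \frac{5 - 6}{2 \left(-6\right)} = 7 + 136 \cdot \frac{1}{2} \left(- \frac{1}{6}\right) \left(-1\right) = 7 + 136 \cdot \frac{1}{12} = 7 + \frac{34}{3} = \frac{55}{3}$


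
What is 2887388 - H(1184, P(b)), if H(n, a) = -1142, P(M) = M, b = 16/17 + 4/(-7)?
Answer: 2888530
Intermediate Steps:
b = 44/119 (b = 16*(1/17) + 4*(-⅐) = 16/17 - 4/7 = 44/119 ≈ 0.36975)
2887388 - H(1184, P(b)) = 2887388 - 1*(-1142) = 2887388 + 1142 = 2888530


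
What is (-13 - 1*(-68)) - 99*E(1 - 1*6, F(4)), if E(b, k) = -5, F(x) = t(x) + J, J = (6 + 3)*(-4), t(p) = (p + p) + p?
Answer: 550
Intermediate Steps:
t(p) = 3*p (t(p) = 2*p + p = 3*p)
J = -36 (J = 9*(-4) = -36)
F(x) = -36 + 3*x (F(x) = 3*x - 36 = -36 + 3*x)
(-13 - 1*(-68)) - 99*E(1 - 1*6, F(4)) = (-13 - 1*(-68)) - 99*(-5) = (-13 + 68) + 495 = 55 + 495 = 550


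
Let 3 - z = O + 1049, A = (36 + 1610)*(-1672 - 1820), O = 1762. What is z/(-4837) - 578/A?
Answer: 8071354021/13901131692 ≈ 0.58063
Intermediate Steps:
A = -5747832 (A = 1646*(-3492) = -5747832)
z = -2808 (z = 3 - (1762 + 1049) = 3 - 1*2811 = 3 - 2811 = -2808)
z/(-4837) - 578/A = -2808/(-4837) - 578/(-5747832) = -2808*(-1/4837) - 578*(-1/5747832) = 2808/4837 + 289/2873916 = 8071354021/13901131692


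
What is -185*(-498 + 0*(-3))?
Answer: 92130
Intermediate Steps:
-185*(-498 + 0*(-3)) = -185*(-498 + 0) = -185*(-498) = 92130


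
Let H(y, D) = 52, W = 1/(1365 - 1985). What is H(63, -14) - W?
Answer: 32241/620 ≈ 52.002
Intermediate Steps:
W = -1/620 (W = 1/(-620) = -1/620 ≈ -0.0016129)
H(63, -14) - W = 52 - 1*(-1/620) = 52 + 1/620 = 32241/620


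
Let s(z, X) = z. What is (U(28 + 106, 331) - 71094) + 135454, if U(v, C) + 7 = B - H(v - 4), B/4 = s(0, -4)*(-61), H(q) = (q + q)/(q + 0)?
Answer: 64351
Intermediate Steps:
H(q) = 2 (H(q) = (2*q)/q = 2)
B = 0 (B = 4*(0*(-61)) = 4*0 = 0)
U(v, C) = -9 (U(v, C) = -7 + (0 - 1*2) = -7 + (0 - 2) = -7 - 2 = -9)
(U(28 + 106, 331) - 71094) + 135454 = (-9 - 71094) + 135454 = -71103 + 135454 = 64351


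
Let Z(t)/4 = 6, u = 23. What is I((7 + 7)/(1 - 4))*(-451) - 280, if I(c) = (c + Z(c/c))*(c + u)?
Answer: -1441210/9 ≈ -1.6013e+5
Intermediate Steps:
Z(t) = 24 (Z(t) = 4*6 = 24)
I(c) = (23 + c)*(24 + c) (I(c) = (c + 24)*(c + 23) = (24 + c)*(23 + c) = (23 + c)*(24 + c))
I((7 + 7)/(1 - 4))*(-451) - 280 = (552 + ((7 + 7)/(1 - 4))² + 47*((7 + 7)/(1 - 4)))*(-451) - 280 = (552 + (14/(-3))² + 47*(14/(-3)))*(-451) - 280 = (552 + (14*(-⅓))² + 47*(14*(-⅓)))*(-451) - 280 = (552 + (-14/3)² + 47*(-14/3))*(-451) - 280 = (552 + 196/9 - 658/3)*(-451) - 280 = (3190/9)*(-451) - 280 = -1438690/9 - 280 = -1441210/9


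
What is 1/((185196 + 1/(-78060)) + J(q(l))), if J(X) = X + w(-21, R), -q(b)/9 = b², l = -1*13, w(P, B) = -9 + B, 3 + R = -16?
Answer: 78060/14335484819 ≈ 5.4452e-6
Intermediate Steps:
R = -19 (R = -3 - 16 = -19)
l = -13
q(b) = -9*b²
J(X) = -28 + X (J(X) = X + (-9 - 19) = X - 28 = -28 + X)
1/((185196 + 1/(-78060)) + J(q(l))) = 1/((185196 + 1/(-78060)) + (-28 - 9*(-13)²)) = 1/((185196 - 1/78060) + (-28 - 9*169)) = 1/(14456399759/78060 + (-28 - 1521)) = 1/(14456399759/78060 - 1549) = 1/(14335484819/78060) = 78060/14335484819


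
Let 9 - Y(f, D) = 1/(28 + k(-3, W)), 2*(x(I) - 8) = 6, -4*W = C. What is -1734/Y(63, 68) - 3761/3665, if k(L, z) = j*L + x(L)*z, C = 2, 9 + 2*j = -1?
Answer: -479164403/2466545 ≈ -194.27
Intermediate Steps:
j = -5 (j = -9/2 + (1/2)*(-1) = -9/2 - 1/2 = -5)
W = -1/2 (W = -1/4*2 = -1/2 ≈ -0.50000)
x(I) = 11 (x(I) = 8 + (1/2)*6 = 8 + 3 = 11)
k(L, z) = -5*L + 11*z
Y(f, D) = 673/75 (Y(f, D) = 9 - 1/(28 + (-5*(-3) + 11*(-1/2))) = 9 - 1/(28 + (15 - 11/2)) = 9 - 1/(28 + 19/2) = 9 - 1/75/2 = 9 - 1*2/75 = 9 - 2/75 = 673/75)
-1734/Y(63, 68) - 3761/3665 = -1734/673/75 - 3761/3665 = -1734*75/673 - 3761*1/3665 = -130050/673 - 3761/3665 = -479164403/2466545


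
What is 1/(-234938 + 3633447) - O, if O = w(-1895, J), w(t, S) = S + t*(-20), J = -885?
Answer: -125795810634/3398509 ≈ -37015.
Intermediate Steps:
w(t, S) = S - 20*t
O = 37015 (O = -885 - 20*(-1895) = -885 + 37900 = 37015)
1/(-234938 + 3633447) - O = 1/(-234938 + 3633447) - 1*37015 = 1/3398509 - 37015 = -125795810634/3398509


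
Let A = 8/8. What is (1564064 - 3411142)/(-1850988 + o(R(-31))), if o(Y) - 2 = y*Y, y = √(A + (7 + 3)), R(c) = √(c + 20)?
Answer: 3418915518908/3426149172317 + 20317858*I/3426149172317 ≈ 0.99789 + 5.9302e-6*I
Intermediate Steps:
R(c) = √(20 + c)
A = 1 (A = 8*(⅛) = 1)
y = √11 (y = √(1 + (7 + 3)) = √(1 + 10) = √11 ≈ 3.3166)
o(Y) = 2 + Y*√11 (o(Y) = 2 + √11*Y = 2 + Y*√11)
(1564064 - 3411142)/(-1850988 + o(R(-31))) = (1564064 - 3411142)/(-1850988 + (2 + √(20 - 31)*√11)) = -1847078/(-1850988 + (2 + √(-11)*√11)) = -1847078/(-1850988 + (2 + (I*√11)*√11)) = -1847078/(-1850988 + (2 + 11*I)) = -1847078*(-1850986 - 11*I)/3426149172317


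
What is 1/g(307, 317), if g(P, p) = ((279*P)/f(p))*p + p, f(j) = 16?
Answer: 16/27157073 ≈ 5.8917e-7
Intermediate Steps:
g(P, p) = p + 279*P*p/16 (g(P, p) = ((279*P)/16)*p + p = ((279*P)*(1/16))*p + p = (279*P/16)*p + p = 279*P*p/16 + p = p + 279*P*p/16)
1/g(307, 317) = 1/((1/16)*317*(16 + 279*307)) = 1/((1/16)*317*(16 + 85653)) = 1/((1/16)*317*85669) = 1/(27157073/16) = 16/27157073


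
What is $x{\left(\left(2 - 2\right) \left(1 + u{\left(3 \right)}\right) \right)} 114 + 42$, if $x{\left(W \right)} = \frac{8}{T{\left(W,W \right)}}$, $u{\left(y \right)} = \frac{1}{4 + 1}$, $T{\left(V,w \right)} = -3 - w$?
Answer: $-262$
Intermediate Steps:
$u{\left(y \right)} = \frac{1}{5}$
$x{\left(W \right)} = \frac{8}{-3 - W}$
$x{\left(\left(2 - 2\right) \left(1 + u{\left(3 \right)}\right) \right)} 114 + 42 = - \frac{8}{3 + \left(2 - 2\right) \left(1 + \frac{1}{5}\right)} 114 + 42 = - \frac{8}{3 + 0 \cdot \frac{6}{5}} \cdot 114 + 42 = - \frac{8}{3 + 0} \cdot 114 + 42 = - \frac{8}{3} \cdot 114 + 42 = \left(-8\right) \frac{1}{3} \cdot 114 + 42 = \left(- \frac{8}{3}\right) 114 + 42 = -304 + 42 = -262$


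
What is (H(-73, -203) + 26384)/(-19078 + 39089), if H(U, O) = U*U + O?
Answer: 31510/20011 ≈ 1.5746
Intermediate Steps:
H(U, O) = O + U² (H(U, O) = U² + O = O + U²)
(H(-73, -203) + 26384)/(-19078 + 39089) = ((-203 + (-73)²) + 26384)/(-19078 + 39089) = ((-203 + 5329) + 26384)/20011 = (5126 + 26384)*(1/20011) = 31510*(1/20011) = 31510/20011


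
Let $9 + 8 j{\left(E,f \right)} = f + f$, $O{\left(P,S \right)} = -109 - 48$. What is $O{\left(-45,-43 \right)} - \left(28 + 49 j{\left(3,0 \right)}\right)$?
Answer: $- \frac{1039}{8} \approx -129.88$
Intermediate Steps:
$O{\left(P,S \right)} = -157$
$j{\left(E,f \right)} = - \frac{9}{8} + \frac{f}{4}$ ($j{\left(E,f \right)} = - \frac{9}{8} + \frac{f + f}{8} = - \frac{9}{8} + \frac{2 f}{8} = - \frac{9}{8} + \frac{f}{4}$)
$O{\left(-45,-43 \right)} - \left(28 + 49 j{\left(3,0 \right)}\right) = -157 - \left(28 + 49 \left(- \frac{9}{8} + \frac{1}{4} \cdot 0\right)\right) = -157 - \left(28 + 49 \left(- \frac{9}{8} + 0\right)\right) = -157 - \left(28 + 49 \left(- \frac{9}{8}\right)\right) = -157 - \left(28 - \frac{441}{8}\right) = -157 - - \frac{217}{8} = -157 + \frac{217}{8} = - \frac{1039}{8}$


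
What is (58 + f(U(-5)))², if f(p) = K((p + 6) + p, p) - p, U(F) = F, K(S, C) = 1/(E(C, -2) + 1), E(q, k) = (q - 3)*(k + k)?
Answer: 4326400/1089 ≈ 3972.8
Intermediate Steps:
E(q, k) = 2*k*(-3 + q) (E(q, k) = (-3 + q)*(2*k) = 2*k*(-3 + q))
K(S, C) = 1/(13 - 4*C) (K(S, C) = 1/(2*(-2)*(-3 + C) + 1) = 1/((12 - 4*C) + 1) = 1/(13 - 4*C))
f(p) = -p - 1/(-13 + 4*p) (f(p) = -1/(-13 + 4*p) - p = -p - 1/(-13 + 4*p))
(58 + f(U(-5)))² = (58 + (-1 - 1*(-5)*(-13 + 4*(-5)))/(-13 + 4*(-5)))² = (58 + (-1 - 1*(-5)*(-13 - 20))/(-13 - 20))² = (58 + (-1 - 1*(-5)*(-33))/(-33))² = (58 - (-1 - 165)/33)² = (58 - 1/33*(-166))² = (58 + 166/33)² = (2080/33)² = 4326400/1089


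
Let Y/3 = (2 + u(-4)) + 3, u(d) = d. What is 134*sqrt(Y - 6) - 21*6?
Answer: -126 + 134*I*sqrt(3) ≈ -126.0 + 232.09*I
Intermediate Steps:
Y = 3 (Y = 3*((2 - 4) + 3) = 3*(-2 + 3) = 3*1 = 3)
134*sqrt(Y - 6) - 21*6 = 134*sqrt(3 - 6) - 21*6 = 134*sqrt(-3) - 126 = 134*(I*sqrt(3)) - 126 = 134*I*sqrt(3) - 126 = -126 + 134*I*sqrt(3)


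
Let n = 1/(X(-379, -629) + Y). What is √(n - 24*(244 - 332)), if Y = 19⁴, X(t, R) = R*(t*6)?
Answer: √5144159297646235/1560667 ≈ 45.956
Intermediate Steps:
X(t, R) = 6*R*t (X(t, R) = R*(6*t) = 6*R*t)
Y = 130321
n = 1/1560667 (n = 1/(6*(-629)*(-379) + 130321) = 1/(1430346 + 130321) = 1/1560667 ≈ 6.4075e-7)
√(n - 24*(244 - 332)) = √(1/1560667 - 24*(244 - 332)) = √(1/1560667 - 24*(-88)) = √(1/1560667 + 2112) = √(3296128705/1560667) = √5144159297646235/1560667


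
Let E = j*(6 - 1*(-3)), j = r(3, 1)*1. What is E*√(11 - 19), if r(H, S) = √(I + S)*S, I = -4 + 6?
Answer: 18*I*√6 ≈ 44.091*I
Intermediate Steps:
I = 2
r(H, S) = S*√(2 + S) (r(H, S) = √(2 + S)*S = S*√(2 + S))
j = √3 (j = (1*√(2 + 1))*1 = (1*√3)*1 = √3*1 = √3 ≈ 1.7320)
E = 9*√3 (E = √3*(6 - 1*(-3)) = √3*(6 + 3) = √3*9 = 9*√3 ≈ 15.588)
E*√(11 - 19) = (9*√3)*√(11 - 19) = (9*√3)*√(-8) = (9*√3)*(2*I*√2) = 18*I*√6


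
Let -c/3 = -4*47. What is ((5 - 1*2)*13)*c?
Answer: 21996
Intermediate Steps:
c = 564 (c = -(-12)*47 = -3*(-188) = 564)
((5 - 1*2)*13)*c = ((5 - 1*2)*13)*564 = ((5 - 2)*13)*564 = (3*13)*564 = 39*564 = 21996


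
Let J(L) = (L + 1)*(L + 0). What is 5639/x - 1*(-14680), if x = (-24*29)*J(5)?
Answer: 306512761/20880 ≈ 14680.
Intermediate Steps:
J(L) = L*(1 + L) (J(L) = (1 + L)*L = L*(1 + L))
x = -20880 (x = (-24*29)*(5*(1 + 5)) = -3480*6 = -696*30 = -20880)
5639/x - 1*(-14680) = 5639/(-20880) - 1*(-14680) = 5639*(-1/20880) + 14680 = -5639/20880 + 14680 = 306512761/20880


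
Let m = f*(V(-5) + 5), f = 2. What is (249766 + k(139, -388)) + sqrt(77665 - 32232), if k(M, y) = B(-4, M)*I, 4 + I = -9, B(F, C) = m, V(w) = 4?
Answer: 249532 + sqrt(45433) ≈ 2.4975e+5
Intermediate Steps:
m = 18 (m = 2*(4 + 5) = 2*9 = 18)
B(F, C) = 18
I = -13 (I = -4 - 9 = -13)
k(M, y) = -234 (k(M, y) = 18*(-13) = -234)
(249766 + k(139, -388)) + sqrt(77665 - 32232) = (249766 - 234) + sqrt(77665 - 32232) = 249532 + sqrt(45433)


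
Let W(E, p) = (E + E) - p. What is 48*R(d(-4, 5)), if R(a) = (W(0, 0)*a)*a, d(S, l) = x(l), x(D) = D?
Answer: 0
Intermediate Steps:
d(S, l) = l
W(E, p) = -p + 2*E (W(E, p) = 2*E - p = -p + 2*E)
R(a) = 0 (R(a) = ((-1*0 + 2*0)*a)*a = ((0 + 0)*a)*a = (0*a)*a = 0*a = 0)
48*R(d(-4, 5)) = 48*0 = 0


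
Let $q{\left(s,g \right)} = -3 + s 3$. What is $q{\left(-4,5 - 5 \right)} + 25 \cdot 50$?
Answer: $1235$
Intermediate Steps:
$q{\left(s,g \right)} = -3 + 3 s$
$q{\left(-4,5 - 5 \right)} + 25 \cdot 50 = \left(-3 + 3 \left(-4\right)\right) + 25 \cdot 50 = \left(-3 - 12\right) + 1250 = -15 + 1250 = 1235$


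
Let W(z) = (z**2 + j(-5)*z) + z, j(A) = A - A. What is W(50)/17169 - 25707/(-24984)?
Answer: 56119187/47661144 ≈ 1.1775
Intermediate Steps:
j(A) = 0
W(z) = z + z**2 (W(z) = (z**2 + 0*z) + z = (z**2 + 0) + z = z**2 + z = z + z**2)
W(50)/17169 - 25707/(-24984) = (50*(1 + 50))/17169 - 25707/(-24984) = (50*51)*(1/17169) - 25707*(-1/24984) = 2550*(1/17169) + 8569/8328 = 850/5723 + 8569/8328 = 56119187/47661144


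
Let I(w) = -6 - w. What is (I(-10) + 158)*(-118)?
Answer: -19116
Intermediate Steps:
(I(-10) + 158)*(-118) = ((-6 - 1*(-10)) + 158)*(-118) = ((-6 + 10) + 158)*(-118) = (4 + 158)*(-118) = 162*(-118) = -19116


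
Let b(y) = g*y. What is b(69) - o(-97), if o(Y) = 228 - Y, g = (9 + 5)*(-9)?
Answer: -9019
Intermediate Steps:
g = -126 (g = 14*(-9) = -126)
b(y) = -126*y
b(69) - o(-97) = -126*69 - (228 - 1*(-97)) = -8694 - (228 + 97) = -8694 - 1*325 = -8694 - 325 = -9019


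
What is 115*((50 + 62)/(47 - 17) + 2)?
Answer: 1978/3 ≈ 659.33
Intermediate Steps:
115*((50 + 62)/(47 - 17) + 2) = 115*(112/30 + 2) = 115*(112*(1/30) + 2) = 115*(56/15 + 2) = 115*(86/15) = 1978/3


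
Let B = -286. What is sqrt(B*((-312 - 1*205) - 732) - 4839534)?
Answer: 4*I*sqrt(280145) ≈ 2117.1*I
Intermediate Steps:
sqrt(B*((-312 - 1*205) - 732) - 4839534) = sqrt(-286*((-312 - 1*205) - 732) - 4839534) = sqrt(-286*((-312 - 205) - 732) - 4839534) = sqrt(-286*(-517 - 732) - 4839534) = sqrt(-286*(-1249) - 4839534) = sqrt(357214 - 4839534) = sqrt(-4482320) = 4*I*sqrt(280145)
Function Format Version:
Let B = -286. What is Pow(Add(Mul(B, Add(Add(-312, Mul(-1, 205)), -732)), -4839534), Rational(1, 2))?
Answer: Mul(4, I, Pow(280145, Rational(1, 2))) ≈ Mul(2117.1, I)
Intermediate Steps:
Pow(Add(Mul(B, Add(Add(-312, Mul(-1, 205)), -732)), -4839534), Rational(1, 2)) = Pow(Add(Mul(-286, Add(Add(-312, Mul(-1, 205)), -732)), -4839534), Rational(1, 2)) = Pow(Add(Mul(-286, Add(Add(-312, -205), -732)), -4839534), Rational(1, 2)) = Pow(Add(Mul(-286, Add(-517, -732)), -4839534), Rational(1, 2)) = Pow(Add(Mul(-286, -1249), -4839534), Rational(1, 2)) = Pow(Add(357214, -4839534), Rational(1, 2)) = Pow(-4482320, Rational(1, 2)) = Mul(4, I, Pow(280145, Rational(1, 2)))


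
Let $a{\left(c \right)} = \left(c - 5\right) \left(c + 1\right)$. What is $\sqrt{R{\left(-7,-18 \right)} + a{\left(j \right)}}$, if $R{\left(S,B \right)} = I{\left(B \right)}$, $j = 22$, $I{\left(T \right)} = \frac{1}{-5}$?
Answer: $\frac{\sqrt{9770}}{5} \approx 19.769$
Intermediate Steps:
$I{\left(T \right)} = - \frac{1}{5}$
$R{\left(S,B \right)} = - \frac{1}{5}$
$a{\left(c \right)} = \left(1 + c\right) \left(-5 + c\right)$ ($a{\left(c \right)} = \left(-5 + c\right) \left(1 + c\right) = \left(1 + c\right) \left(-5 + c\right)$)
$\sqrt{R{\left(-7,-18 \right)} + a{\left(j \right)}} = \sqrt{- \frac{1}{5} - \left(93 - 484\right)} = \sqrt{- \frac{1}{5} - -391} = \sqrt{- \frac{1}{5} + 391} = \sqrt{\frac{1954}{5}} = \frac{\sqrt{9770}}{5}$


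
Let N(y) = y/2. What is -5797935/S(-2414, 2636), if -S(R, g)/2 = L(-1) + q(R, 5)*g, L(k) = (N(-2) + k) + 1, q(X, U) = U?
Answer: 1932645/8786 ≈ 219.97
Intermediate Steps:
N(y) = y/2 (N(y) = y*(1/2) = y/2)
L(k) = k (L(k) = ((1/2)*(-2) + k) + 1 = (-1 + k) + 1 = k)
S(R, g) = 2 - 10*g (S(R, g) = -2*(-1 + 5*g) = 2 - 10*g)
-5797935/S(-2414, 2636) = -5797935/(2 - 10*2636) = -5797935/(2 - 26360) = -5797935/(-26358) = -5797935*(-1/26358) = 1932645/8786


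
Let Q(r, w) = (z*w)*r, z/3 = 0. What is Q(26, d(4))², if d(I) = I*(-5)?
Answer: 0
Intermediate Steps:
d(I) = -5*I
z = 0 (z = 3*0 = 0)
Q(r, w) = 0 (Q(r, w) = (0*w)*r = 0*r = 0)
Q(26, d(4))² = 0² = 0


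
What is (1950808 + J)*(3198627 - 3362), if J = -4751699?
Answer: -8949588981115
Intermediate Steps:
(1950808 + J)*(3198627 - 3362) = (1950808 - 4751699)*(3198627 - 3362) = -2800891*3195265 = -8949588981115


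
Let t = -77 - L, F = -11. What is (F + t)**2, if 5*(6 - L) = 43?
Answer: 182329/25 ≈ 7293.2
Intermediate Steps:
L = -13/5 (L = 6 - 1/5*43 = 6 - 43/5 = -13/5 ≈ -2.6000)
t = -372/5 (t = -77 - 1*(-13/5) = -77 + 13/5 = -372/5 ≈ -74.400)
(F + t)**2 = (-11 - 372/5)**2 = (-427/5)**2 = 182329/25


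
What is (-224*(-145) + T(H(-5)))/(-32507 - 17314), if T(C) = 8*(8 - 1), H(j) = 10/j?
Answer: -32536/49821 ≈ -0.65306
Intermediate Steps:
T(C) = 56 (T(C) = 8*7 = 56)
(-224*(-145) + T(H(-5)))/(-32507 - 17314) = (-224*(-145) + 56)/(-32507 - 17314) = (32480 + 56)/(-49821) = 32536*(-1/49821) = -32536/49821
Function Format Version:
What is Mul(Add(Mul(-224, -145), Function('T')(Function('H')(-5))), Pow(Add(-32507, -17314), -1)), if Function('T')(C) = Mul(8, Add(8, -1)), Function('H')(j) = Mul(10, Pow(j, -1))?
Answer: Rational(-32536, 49821) ≈ -0.65306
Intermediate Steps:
Function('T')(C) = 56 (Function('T')(C) = Mul(8, 7) = 56)
Mul(Add(Mul(-224, -145), Function('T')(Function('H')(-5))), Pow(Add(-32507, -17314), -1)) = Mul(Add(Mul(-224, -145), 56), Pow(Add(-32507, -17314), -1)) = Mul(Add(32480, 56), Pow(-49821, -1)) = Mul(32536, Rational(-1, 49821)) = Rational(-32536, 49821)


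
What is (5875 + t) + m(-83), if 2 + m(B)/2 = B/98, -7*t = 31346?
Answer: 68174/49 ≈ 1391.3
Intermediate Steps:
t = -4478 (t = -⅐*31346 = -4478)
m(B) = -4 + B/49 (m(B) = -4 + 2*(B/98) = -4 + B/49)
(5875 + t) + m(-83) = (5875 - 4478) + (-4 + (1/49)*(-83)) = 1397 + (-4 - 83/49) = 1397 - 279/49 = 68174/49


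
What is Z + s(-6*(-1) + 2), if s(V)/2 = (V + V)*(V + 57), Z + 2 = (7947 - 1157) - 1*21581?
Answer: -12713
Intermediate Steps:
Z = -14793 (Z = -2 + ((7947 - 1157) - 1*21581) = -2 + (6790 - 21581) = -2 - 14791 = -14793)
s(V) = 4*V*(57 + V) (s(V) = 2*((V + V)*(V + 57)) = 2*((2*V)*(57 + V)) = 2*(2*V*(57 + V)) = 4*V*(57 + V))
Z + s(-6*(-1) + 2) = -14793 + 4*(-6*(-1) + 2)*(57 + (-6*(-1) + 2)) = -14793 + 4*(6 + 2)*(57 + (6 + 2)) = -14793 + 4*8*(57 + 8) = -14793 + 4*8*65 = -14793 + 2080 = -12713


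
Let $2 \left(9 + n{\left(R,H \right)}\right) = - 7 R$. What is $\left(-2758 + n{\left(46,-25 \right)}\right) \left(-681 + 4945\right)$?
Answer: $-12484992$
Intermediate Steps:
$n{\left(R,H \right)} = -9 - \frac{7 R}{2}$ ($n{\left(R,H \right)} = -9 + \frac{\left(-7\right) R}{2} = -9 - \frac{7 R}{2}$)
$\left(-2758 + n{\left(46,-25 \right)}\right) \left(-681 + 4945\right) = \left(-2758 - 170\right) \left(-681 + 4945\right) = \left(-2758 - 170\right) 4264 = \left(-2928\right) 4264 = -12484992$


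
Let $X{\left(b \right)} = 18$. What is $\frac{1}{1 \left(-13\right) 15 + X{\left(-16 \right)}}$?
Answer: $- \frac{1}{177} \approx -0.0056497$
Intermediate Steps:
$\frac{1}{1 \left(-13\right) 15 + X{\left(-16 \right)}} = \frac{1}{1 \left(-13\right) 15 + 18} = \frac{1}{\left(-13\right) 15 + 18} = \frac{1}{-195 + 18} = \frac{1}{-177} = - \frac{1}{177}$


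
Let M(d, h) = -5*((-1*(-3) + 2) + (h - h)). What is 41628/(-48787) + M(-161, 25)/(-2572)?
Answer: -105847541/125480164 ≈ -0.84354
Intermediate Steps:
M(d, h) = -25 (M(d, h) = -5*((3 + 2) + 0) = -5*(5 + 0) = -5*5 = -25)
41628/(-48787) + M(-161, 25)/(-2572) = 41628/(-48787) - 25/(-2572) = 41628*(-1/48787) - 25*(-1/2572) = -41628/48787 + 25/2572 = -105847541/125480164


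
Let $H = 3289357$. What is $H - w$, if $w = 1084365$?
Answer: $2204992$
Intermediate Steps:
$H - w = 3289357 - 1084365 = 2204992$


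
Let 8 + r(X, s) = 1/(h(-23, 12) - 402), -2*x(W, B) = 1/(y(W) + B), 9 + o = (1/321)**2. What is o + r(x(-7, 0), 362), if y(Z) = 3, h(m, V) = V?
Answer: -227754827/13395330 ≈ -17.003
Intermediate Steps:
o = -927368/103041 (o = -9 + (1/321)**2 = -9 + 1/103041 = -927368/103041 ≈ -9.0000)
x(W, B) = -1/(2*(3 + B))
r(X, s) = -3121/390 (r(X, s) = -8 + 1/(12 - 402) = -8 + 1/(-390) = -8 - 1/390 = -3121/390)
o + r(x(-7, 0), 362) = -927368/103041 - 3121/390 = -227754827/13395330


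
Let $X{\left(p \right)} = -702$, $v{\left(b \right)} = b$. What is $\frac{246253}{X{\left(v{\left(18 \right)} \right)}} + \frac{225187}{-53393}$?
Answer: $- \frac{13306267703}{37481886} \approx -355.01$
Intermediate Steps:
$\frac{246253}{X{\left(v{\left(18 \right)} \right)}} + \frac{225187}{-53393} = \frac{246253}{-702} + \frac{225187}{-53393} = 246253 \left(- \frac{1}{702}\right) + 225187 \left(- \frac{1}{53393}\right) = - \frac{246253}{702} - \frac{225187}{53393} = - \frac{13306267703}{37481886}$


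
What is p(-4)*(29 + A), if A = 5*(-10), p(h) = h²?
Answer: -336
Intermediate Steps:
A = -50
p(-4)*(29 + A) = (-4)²*(29 - 50) = 16*(-21) = -336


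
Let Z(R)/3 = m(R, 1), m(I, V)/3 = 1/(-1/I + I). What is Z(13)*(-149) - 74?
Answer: -9955/56 ≈ -177.77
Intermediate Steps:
m(I, V) = 3/(I - 1/I) (m(I, V) = 3/(-1/I + I) = 3/(I - 1/I))
Z(R) = 9*R/(-1 + R**2) (Z(R) = 3*(3*R/(-1 + R**2)) = 9*R/(-1 + R**2))
Z(13)*(-149) - 74 = (9*13/(-1 + 13**2))*(-149) - 74 = (9*13/(-1 + 169))*(-149) - 74 = (9*13/168)*(-149) - 74 = (9*13*(1/168))*(-149) - 74 = (39/56)*(-149) - 74 = -5811/56 - 74 = -9955/56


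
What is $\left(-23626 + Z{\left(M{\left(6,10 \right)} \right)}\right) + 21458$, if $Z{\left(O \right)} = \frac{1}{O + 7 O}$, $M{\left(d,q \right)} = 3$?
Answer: $- \frac{52031}{24} \approx -2168.0$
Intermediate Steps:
$Z{\left(O \right)} = \frac{1}{8 O}$
$\left(-23626 + Z{\left(M{\left(6,10 \right)} \right)}\right) + 21458 = \left(-23626 + \frac{1}{8 \cdot 3}\right) + 21458 = \left(-23626 + \frac{1}{8} \cdot \frac{1}{3}\right) + 21458 = \left(-23626 + \frac{1}{24}\right) + 21458 = - \frac{567023}{24} + 21458 = - \frac{52031}{24}$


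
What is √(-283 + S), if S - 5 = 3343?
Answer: √3065 ≈ 55.362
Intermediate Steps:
S = 3348 (S = 5 + 3343 = 3348)
√(-283 + S) = √(-283 + 3348) = √3065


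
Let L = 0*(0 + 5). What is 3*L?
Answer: 0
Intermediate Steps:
L = 0 (L = 0*5 = 0)
3*L = 3*0 = 0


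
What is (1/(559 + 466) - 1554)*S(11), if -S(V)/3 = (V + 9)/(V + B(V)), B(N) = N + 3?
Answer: 19114188/5125 ≈ 3729.6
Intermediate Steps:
B(N) = 3 + N
S(V) = -3*(9 + V)/(3 + 2*V) (S(V) = -3*(V + 9)/(V + (3 + V)) = -3*(9 + V)/(3 + 2*V))
(1/(559 + 466) - 1554)*S(11) = (1/(559 + 466) - 1554)*(3*(-9 - 1*11)/(3 + 2*11)) = (1/1025 - 1554)*(3*(-9 - 11)/(3 + 22)) = (1/1025 - 1554)*(3*(-20)/25) = -4778547*(-20)/(1025*25) = -1592849/1025*(-12/5) = 19114188/5125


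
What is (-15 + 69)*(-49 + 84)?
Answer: 1890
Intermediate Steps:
(-15 + 69)*(-49 + 84) = 54*35 = 1890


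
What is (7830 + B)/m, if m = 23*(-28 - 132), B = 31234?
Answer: -4883/460 ≈ -10.615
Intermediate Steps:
m = -3680 (m = 23*(-160) = -3680)
(7830 + B)/m = (7830 + 31234)/(-3680) = 39064*(-1/3680) = -4883/460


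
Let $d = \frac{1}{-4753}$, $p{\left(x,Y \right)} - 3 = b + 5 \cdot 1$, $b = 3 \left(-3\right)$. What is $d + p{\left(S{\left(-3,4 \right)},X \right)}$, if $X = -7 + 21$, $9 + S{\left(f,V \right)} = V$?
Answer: $- \frac{4754}{4753} \approx -1.0002$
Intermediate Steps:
$b = -9$
$S{\left(f,V \right)} = -9 + V$
$X = 14$
$p{\left(x,Y \right)} = -1$ ($p{\left(x,Y \right)} = 3 + \left(-9 + 5 \cdot 1\right) = 3 + \left(-9 + 5\right) = 3 - 4 = -1$)
$d = - \frac{1}{4753} \approx -0.00021039$
$d + p{\left(S{\left(-3,4 \right)},X \right)} = - \frac{1}{4753} - 1 = - \frac{4754}{4753}$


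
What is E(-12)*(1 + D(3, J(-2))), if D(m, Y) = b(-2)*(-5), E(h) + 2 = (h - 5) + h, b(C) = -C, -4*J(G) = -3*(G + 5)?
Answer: 279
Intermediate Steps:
J(G) = 15/4 + 3*G/4 (J(G) = -(-3)*(G + 5)/4 = -(-3)*(5 + G)/4 = -(-15 - 3*G)/4 = 15/4 + 3*G/4)
E(h) = -7 + 2*h (E(h) = -2 + ((h - 5) + h) = -2 + ((-5 + h) + h) = -2 + (-5 + 2*h) = -7 + 2*h)
D(m, Y) = -10 (D(m, Y) = -1*(-2)*(-5) = 2*(-5) = -10)
E(-12)*(1 + D(3, J(-2))) = (-7 + 2*(-12))*(1 - 10) = (-7 - 24)*(-9) = -31*(-9) = 279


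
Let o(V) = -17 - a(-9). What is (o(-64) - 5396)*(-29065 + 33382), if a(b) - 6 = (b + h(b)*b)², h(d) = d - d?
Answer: -23743500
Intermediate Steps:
h(d) = 0
a(b) = 6 + b² (a(b) = 6 + (b + 0*b)² = 6 + (b + 0)² = 6 + b²)
o(V) = -104 (o(V) = -17 - (6 + (-9)²) = -17 - (6 + 81) = -17 - 1*87 = -17 - 87 = -104)
(o(-64) - 5396)*(-29065 + 33382) = (-104 - 5396)*(-29065 + 33382) = -5500*4317 = -23743500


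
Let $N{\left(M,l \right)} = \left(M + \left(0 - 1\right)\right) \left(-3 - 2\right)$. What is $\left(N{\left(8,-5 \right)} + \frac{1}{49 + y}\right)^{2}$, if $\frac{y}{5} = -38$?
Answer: $\frac{24364096}{19881} \approx 1225.5$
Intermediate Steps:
$y = -190$ ($y = 5 \left(-38\right) = -190$)
$N{\left(M,l \right)} = 5 - 5 M$ ($N{\left(M,l \right)} = \left(M - 1\right) \left(-5\right) = \left(-1 + M\right) \left(-5\right) = 5 - 5 M$)
$\left(N{\left(8,-5 \right)} + \frac{1}{49 + y}\right)^{2} = \left(\left(5 - 40\right) + \frac{1}{49 - 190}\right)^{2} = \left(\left(5 - 40\right) + \frac{1}{-141}\right)^{2} = \left(-35 - \frac{1}{141}\right)^{2} = \left(- \frac{4936}{141}\right)^{2} = \frac{24364096}{19881}$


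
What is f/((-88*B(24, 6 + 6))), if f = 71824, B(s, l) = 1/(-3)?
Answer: 26934/11 ≈ 2448.5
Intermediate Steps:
B(s, l) = -⅓
f/((-88*B(24, 6 + 6))) = 71824/((-88*(-⅓))) = 71824/(88/3) = 71824*(3/88) = 26934/11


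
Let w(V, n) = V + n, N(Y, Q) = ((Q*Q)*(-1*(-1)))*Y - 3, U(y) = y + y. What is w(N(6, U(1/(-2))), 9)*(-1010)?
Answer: -12120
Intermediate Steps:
U(y) = 2*y
N(Y, Q) = -3 + Y*Q**2 (N(Y, Q) = (Q**2*1)*Y - 3 = Q**2*Y - 3 = Y*Q**2 - 3 = -3 + Y*Q**2)
w(N(6, U(1/(-2))), 9)*(-1010) = ((-3 + 6*(2/(-2))**2) + 9)*(-1010) = ((-3 + 6*(2*(-1/2))**2) + 9)*(-1010) = ((-3 + 6*(-1)**2) + 9)*(-1010) = ((-3 + 6*1) + 9)*(-1010) = ((-3 + 6) + 9)*(-1010) = (3 + 9)*(-1010) = 12*(-1010) = -12120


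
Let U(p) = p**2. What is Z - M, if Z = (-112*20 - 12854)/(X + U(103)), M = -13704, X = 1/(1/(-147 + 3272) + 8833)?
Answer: 4012684190651892/292841566859 ≈ 13703.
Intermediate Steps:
X = 3125/27603126 (X = 1/(1/3125 + 8833) = 1/(27603126/3125) = 3125/27603126 ≈ 0.00011321)
Z = -416641583844/292841566859 (Z = (-112*20 - 12854)/(3125/27603126 + 103**2) = (-2240 - 12854)/(3125/27603126 + 10609) = -15094/292841566859/27603126 = -15094*27603126/292841566859 = -416641583844/292841566859 ≈ -1.4228)
Z - M = -416641583844/292841566859 - 1*(-13704) = -416641583844/292841566859 + 13704 = 4012684190651892/292841566859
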